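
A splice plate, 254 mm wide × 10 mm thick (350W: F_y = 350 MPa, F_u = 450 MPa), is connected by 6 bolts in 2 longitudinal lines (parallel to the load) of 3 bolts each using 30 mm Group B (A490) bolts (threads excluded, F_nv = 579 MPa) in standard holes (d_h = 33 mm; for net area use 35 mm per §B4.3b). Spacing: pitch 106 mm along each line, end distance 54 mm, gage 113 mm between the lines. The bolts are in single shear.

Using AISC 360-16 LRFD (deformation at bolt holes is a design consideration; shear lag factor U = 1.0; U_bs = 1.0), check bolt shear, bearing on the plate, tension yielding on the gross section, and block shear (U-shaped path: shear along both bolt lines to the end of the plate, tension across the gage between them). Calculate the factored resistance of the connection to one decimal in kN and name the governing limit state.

Bolt shear: A_b = π(30)²/4 = 706.86 mm². φR_n = 0.75 × 579 × 706.86 × 6 × 1 = 1841.7 kN.
Bearing (10 mm plate, F_u = 450 MPa): end bolts L_c = 54 − 33/2 = 37.5, R_n = min(1.2×37.5×10×450, 2.4×30×10×450) = 202.5 kN/bolt; interior L_c = 106 − 33 = 73, R_n = 324 kN/bolt. φR_n = 0.75 × (2×202.5 + 4×324) = 1275.8 kN.
Tension yield (gross): A_g = 254×10 = 2540 mm². φR_n = 0.90 × 350 × 2540 = 800.1 kN.
Block shear: shear path 2×[54+2×106] = 2×266 mm, A_gv = 5320, A_nv = 2×(266 − 2.5×35)×10 = 3570 mm²; tension across gage: (113 − 1×35)×10 = 780 mm². R_n = min(0.6×450×3570, 0.6×350×5320) + 1.0×450×780 = min(963.9, 1117.2) + 351 = 1314.9 kN. φR_n = 0.75 × 1314.9 = 986.2 kN.
Governing: min(1841.7, 1275.8, 800.1, 986.2) = 800.1 kN → gross-section yield.

800.1 kN (gross-section yield governs)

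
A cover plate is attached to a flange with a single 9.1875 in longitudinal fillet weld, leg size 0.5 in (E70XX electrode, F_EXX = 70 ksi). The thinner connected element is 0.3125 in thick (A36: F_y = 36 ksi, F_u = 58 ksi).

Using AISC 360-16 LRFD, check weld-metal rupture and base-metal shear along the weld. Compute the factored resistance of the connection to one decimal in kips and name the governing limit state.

62.0 kips (base-metal shear governs)

Weld metal: throat = 0.707×0.5 = 0.3535 in, L = 9.1875 in. φR_n = 0.75 × 0.6 × 70 × 0.3535 × 9.1875 = 102.3 kips.
Base metal shear (0.3125 in plate): yield φR_n = 1.0×0.6×36×0.3125×9.1875 = 62.0 kips; rupture φR_n = 0.75×0.6×58×0.3125×9.1875 = 74.9 kips; take 62.0 kips (yield).
Governing: min(102.3, 62.0) = 62.0 kips → base-metal shear.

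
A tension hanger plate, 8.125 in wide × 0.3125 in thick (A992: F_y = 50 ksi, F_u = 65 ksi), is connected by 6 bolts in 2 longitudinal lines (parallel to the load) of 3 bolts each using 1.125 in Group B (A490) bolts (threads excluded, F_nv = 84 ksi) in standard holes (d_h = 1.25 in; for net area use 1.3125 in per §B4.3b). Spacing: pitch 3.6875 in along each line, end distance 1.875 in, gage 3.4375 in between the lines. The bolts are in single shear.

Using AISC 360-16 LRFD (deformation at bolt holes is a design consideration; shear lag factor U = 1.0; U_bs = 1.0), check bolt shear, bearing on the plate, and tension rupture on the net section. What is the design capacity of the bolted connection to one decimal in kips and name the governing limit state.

83.8 kips (net-section rupture governs)

Bolt shear: A_b = π(1.125)²/4 = 0.99402 in². φR_n = 0.75 × 84 × 0.99402 × 6 × 1 = 375.7 kips.
Bearing (0.3125 in plate, F_u = 65 ksi): end bolts L_c = 1.875 − 1.25/2 = 1.25, R_n = min(1.2×1.25×0.3125×65, 2.4×1.125×0.3125×65) = 30.469 kips/bolt; interior L_c = 3.6875 − 1.25 = 2.4375, R_n = 54.844 kips/bolt. φR_n = 0.75 × (2×30.469 + 4×54.844) = 210.2 kips.
Tension rupture (net): A_n = (8.125 − 2×1.3125)×0.3125 = 1.7188 in² (U = 1.0, A_e = A_n). φR_n = 0.75 × 65 × 1.7188 = 83.8 kips.
Governing: min(375.7, 210.2, 83.8) = 83.8 kips → net-section rupture.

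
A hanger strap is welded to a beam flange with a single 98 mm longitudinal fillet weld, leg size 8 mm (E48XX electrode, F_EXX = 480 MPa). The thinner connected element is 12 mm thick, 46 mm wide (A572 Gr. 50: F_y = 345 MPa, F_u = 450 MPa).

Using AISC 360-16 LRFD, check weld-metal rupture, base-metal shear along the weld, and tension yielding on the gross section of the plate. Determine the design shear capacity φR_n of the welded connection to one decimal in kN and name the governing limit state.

119.7 kN (weld metal governs)

Weld metal: throat = 0.707×8 = 5.656 mm, L = 98 mm. φR_n = 0.75 × 0.6 × 480 × 5.656 × 98 = 119.7 kN.
Base metal shear (12 mm plate): yield φR_n = 1.0×0.6×345×12×98 = 243.4 kN; rupture φR_n = 0.75×0.6×450×12×98 = 238.1 kN; take 238.1 kN (rupture).
Tension yield (gross): A_g = 46×12 = 552 mm². φR_n = 0.90 × 345 × 552 = 171.4 kN.
Governing: min(119.7, 238.1, 171.4) = 119.7 kN → weld metal.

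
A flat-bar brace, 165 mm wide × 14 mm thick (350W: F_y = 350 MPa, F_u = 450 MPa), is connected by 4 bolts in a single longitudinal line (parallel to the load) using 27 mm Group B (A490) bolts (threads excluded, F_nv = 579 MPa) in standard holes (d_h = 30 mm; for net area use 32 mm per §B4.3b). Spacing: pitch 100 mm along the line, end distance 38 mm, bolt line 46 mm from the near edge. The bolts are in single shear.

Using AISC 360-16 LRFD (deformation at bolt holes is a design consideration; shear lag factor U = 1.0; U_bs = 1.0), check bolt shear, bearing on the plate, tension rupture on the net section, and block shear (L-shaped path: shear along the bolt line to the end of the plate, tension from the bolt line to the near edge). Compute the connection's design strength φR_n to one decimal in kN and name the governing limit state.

628.4 kN (net-section rupture governs)

Bolt shear: A_b = π(27)²/4 = 572.56 mm². φR_n = 0.75 × 579 × 572.56 × 4 × 1 = 994.5 kN.
Bearing (14 mm plate, F_u = 450 MPa): end bolts L_c = 38 − 30/2 = 23, R_n = min(1.2×23×14×450, 2.4×27×14×450) = 173.88 kN/bolt; interior L_c = 100 − 30 = 70, R_n = 408.24 kN/bolt. φR_n = 0.75 × (1×173.88 + 3×408.24) = 1049.0 kN.
Tension rupture (net): A_n = (165 − 1×32)×14 = 1862 mm² (U = 1.0, A_e = A_n). φR_n = 0.75 × 450 × 1862 = 628.4 kN.
Block shear: shear path 1×[38+3×100] = 1×338 mm, A_gv = 4732, A_nv = 1×(338 − 3.5×32)×14 = 3164 mm²; tension to near edge: (46 − 0.5×32)×14 = 420 mm². R_n = min(0.6×450×3164, 0.6×350×4732) + 1.0×450×420 = min(854.28, 993.72) + 189 = 1043.3 kN. φR_n = 0.75 × 1043.3 = 782.5 kN.
Governing: min(994.5, 1049.0, 628.4, 782.5) = 628.4 kN → net-section rupture.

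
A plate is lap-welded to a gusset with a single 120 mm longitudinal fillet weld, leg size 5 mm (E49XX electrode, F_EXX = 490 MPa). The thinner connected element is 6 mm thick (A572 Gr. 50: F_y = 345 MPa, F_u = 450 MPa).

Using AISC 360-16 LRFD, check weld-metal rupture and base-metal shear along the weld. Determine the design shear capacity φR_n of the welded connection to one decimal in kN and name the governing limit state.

Weld metal: throat = 0.707×5 = 3.535 mm, L = 120 mm. φR_n = 0.75 × 0.6 × 490 × 3.535 × 120 = 93.5 kN.
Base metal shear (6 mm plate): yield φR_n = 1.0×0.6×345×6×120 = 149.0 kN; rupture φR_n = 0.75×0.6×450×6×120 = 145.8 kN; take 145.8 kN (rupture).
Governing: min(93.5, 145.8) = 93.5 kN → weld metal.

93.5 kN (weld metal governs)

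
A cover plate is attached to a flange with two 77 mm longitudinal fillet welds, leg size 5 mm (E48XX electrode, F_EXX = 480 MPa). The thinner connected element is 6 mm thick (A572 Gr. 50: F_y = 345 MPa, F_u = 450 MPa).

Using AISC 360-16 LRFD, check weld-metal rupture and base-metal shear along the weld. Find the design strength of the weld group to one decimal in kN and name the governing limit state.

Weld metal: throat = 0.707×5 = 3.535 mm, L = 2×77 = 154 mm. φR_n = 0.75 × 0.6 × 480 × 3.535 × 154 = 117.6 kN.
Base metal shear (6 mm plate): yield φR_n = 1.0×0.6×345×6×154 = 191.3 kN; rupture φR_n = 0.75×0.6×450×6×154 = 187.1 kN; take 187.1 kN (rupture).
Governing: min(117.6, 187.1) = 117.6 kN → weld metal.

117.6 kN (weld metal governs)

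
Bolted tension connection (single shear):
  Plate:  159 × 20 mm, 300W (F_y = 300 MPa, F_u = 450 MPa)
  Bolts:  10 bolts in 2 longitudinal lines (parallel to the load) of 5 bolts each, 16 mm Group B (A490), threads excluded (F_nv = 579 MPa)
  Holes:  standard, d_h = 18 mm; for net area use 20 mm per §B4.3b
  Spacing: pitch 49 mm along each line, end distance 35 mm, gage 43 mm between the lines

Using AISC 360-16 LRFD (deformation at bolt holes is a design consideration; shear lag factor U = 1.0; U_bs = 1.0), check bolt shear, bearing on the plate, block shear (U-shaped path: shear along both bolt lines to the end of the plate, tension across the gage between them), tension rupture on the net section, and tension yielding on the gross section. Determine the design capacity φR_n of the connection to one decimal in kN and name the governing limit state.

Bolt shear: A_b = π(16)²/4 = 201.06 mm². φR_n = 0.75 × 579 × 201.06 × 10 × 1 = 873.1 kN.
Bearing (20 mm plate, F_u = 450 MPa): end bolts L_c = 35 − 18/2 = 26, R_n = min(1.2×26×20×450, 2.4×16×20×450) = 280.8 kN/bolt; interior L_c = 49 − 18 = 31, R_n = 334.8 kN/bolt. φR_n = 0.75 × (2×280.8 + 8×334.8) = 2430.0 kN.
Block shear: shear path 2×[35+4×49] = 2×231 mm, A_gv = 9240, A_nv = 2×(231 − 4.5×20)×20 = 5640 mm²; tension across gage: (43 − 1×20)×20 = 460 mm². R_n = min(0.6×450×5640, 0.6×300×9240) + 1.0×450×460 = min(1522.8, 1663.2) + 207 = 1729.8 kN. φR_n = 0.75 × 1729.8 = 1297.4 kN.
Tension rupture (net): A_n = (159 − 2×20)×20 = 2380 mm² (U = 1.0, A_e = A_n). φR_n = 0.75 × 450 × 2380 = 803.3 kN.
Tension yield (gross): A_g = 159×20 = 3180 mm². φR_n = 0.90 × 300 × 3180 = 858.6 kN.
Governing: min(873.1, 2430.0, 1297.4, 803.3, 858.6) = 803.3 kN → net-section rupture.

803.3 kN (net-section rupture governs)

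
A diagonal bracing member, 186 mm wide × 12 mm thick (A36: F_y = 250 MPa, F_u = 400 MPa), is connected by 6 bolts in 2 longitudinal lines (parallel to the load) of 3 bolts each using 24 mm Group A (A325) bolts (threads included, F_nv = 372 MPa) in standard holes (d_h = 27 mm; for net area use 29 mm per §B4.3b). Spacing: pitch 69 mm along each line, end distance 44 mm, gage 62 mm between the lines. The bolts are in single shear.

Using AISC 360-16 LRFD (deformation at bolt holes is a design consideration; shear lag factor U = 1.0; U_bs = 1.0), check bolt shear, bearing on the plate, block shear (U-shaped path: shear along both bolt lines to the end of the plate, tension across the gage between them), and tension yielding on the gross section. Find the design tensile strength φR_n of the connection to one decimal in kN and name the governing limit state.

Bolt shear: A_b = π(24)²/4 = 452.39 mm². φR_n = 0.75 × 372 × 452.39 × 6 × 1 = 757.3 kN.
Bearing (12 mm plate, F_u = 400 MPa): end bolts L_c = 44 − 27/2 = 30.5, R_n = min(1.2×30.5×12×400, 2.4×24×12×400) = 175.68 kN/bolt; interior L_c = 69 − 27 = 42, R_n = 241.92 kN/bolt. φR_n = 0.75 × (2×175.68 + 4×241.92) = 989.3 kN.
Block shear: shear path 2×[44+2×69] = 2×182 mm, A_gv = 4368, A_nv = 2×(182 − 2.5×29)×12 = 2628 mm²; tension across gage: (62 − 1×29)×12 = 396 mm². R_n = min(0.6×400×2628, 0.6×250×4368) + 1.0×400×396 = min(630.72, 655.2) + 158.4 = 789.12 kN. φR_n = 0.75 × 789.12 = 591.8 kN.
Tension yield (gross): A_g = 186×12 = 2232 mm². φR_n = 0.90 × 250 × 2232 = 502.2 kN.
Governing: min(757.3, 989.3, 591.8, 502.2) = 502.2 kN → gross-section yield.

502.2 kN (gross-section yield governs)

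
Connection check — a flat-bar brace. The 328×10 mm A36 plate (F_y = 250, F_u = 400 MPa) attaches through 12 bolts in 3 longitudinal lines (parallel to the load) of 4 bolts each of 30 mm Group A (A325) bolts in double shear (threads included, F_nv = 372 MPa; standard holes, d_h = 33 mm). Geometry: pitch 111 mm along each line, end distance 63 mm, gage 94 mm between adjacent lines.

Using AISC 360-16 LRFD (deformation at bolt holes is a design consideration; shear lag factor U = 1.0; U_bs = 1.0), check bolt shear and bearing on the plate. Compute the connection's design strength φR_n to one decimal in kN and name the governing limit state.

2446.2 kN (bearing governs)

Bolt shear: A_b = π(30)²/4 = 706.86 mm². φR_n = 0.75 × 372 × 706.86 × 12 × 2 = 4733.1 kN.
Bearing (10 mm plate, F_u = 400 MPa): end bolts L_c = 63 − 33/2 = 46.5, R_n = min(1.2×46.5×10×400, 2.4×30×10×400) = 223.2 kN/bolt; interior L_c = 111 − 33 = 78, R_n = 288 kN/bolt. φR_n = 0.75 × (3×223.2 + 9×288) = 2446.2 kN.
Governing: min(4733.1, 2446.2) = 2446.2 kN → bearing.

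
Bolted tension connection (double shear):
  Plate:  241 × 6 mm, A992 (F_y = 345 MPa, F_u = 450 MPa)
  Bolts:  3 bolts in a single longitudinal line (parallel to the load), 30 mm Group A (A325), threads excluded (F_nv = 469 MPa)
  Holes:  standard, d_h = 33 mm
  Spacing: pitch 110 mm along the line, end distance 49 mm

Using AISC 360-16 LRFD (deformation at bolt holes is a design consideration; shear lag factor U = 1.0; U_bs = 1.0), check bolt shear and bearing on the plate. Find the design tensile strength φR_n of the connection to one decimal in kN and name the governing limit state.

Bolt shear: A_b = π(30)²/4 = 706.86 mm². φR_n = 0.75 × 469 × 706.86 × 3 × 2 = 1491.8 kN.
Bearing (6 mm plate, F_u = 450 MPa): end bolts L_c = 49 − 33/2 = 32.5, R_n = min(1.2×32.5×6×450, 2.4×30×6×450) = 105.3 kN/bolt; interior L_c = 110 − 33 = 77, R_n = 194.4 kN/bolt. φR_n = 0.75 × (1×105.3 + 2×194.4) = 370.6 kN.
Governing: min(1491.8, 370.6) = 370.6 kN → bearing.

370.6 kN (bearing governs)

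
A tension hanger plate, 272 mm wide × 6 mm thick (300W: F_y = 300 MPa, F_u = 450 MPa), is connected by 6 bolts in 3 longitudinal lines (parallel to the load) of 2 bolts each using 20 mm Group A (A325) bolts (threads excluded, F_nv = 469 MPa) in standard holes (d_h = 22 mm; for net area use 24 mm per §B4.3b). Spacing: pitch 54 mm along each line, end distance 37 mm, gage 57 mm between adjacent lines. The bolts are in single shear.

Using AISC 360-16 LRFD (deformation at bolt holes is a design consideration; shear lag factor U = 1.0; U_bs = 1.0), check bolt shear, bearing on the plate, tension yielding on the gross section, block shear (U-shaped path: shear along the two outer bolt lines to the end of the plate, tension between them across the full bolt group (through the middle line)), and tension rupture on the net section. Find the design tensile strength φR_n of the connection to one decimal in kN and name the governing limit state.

267.3 kN (block shear governs)

Bolt shear: A_b = π(20)²/4 = 314.16 mm². φR_n = 0.75 × 469 × 314.16 × 6 × 1 = 663.0 kN.
Bearing (6 mm plate, F_u = 450 MPa): end bolts L_c = 37 − 22/2 = 26, R_n = min(1.2×26×6×450, 2.4×20×6×450) = 84.24 kN/bolt; interior L_c = 54 − 22 = 32, R_n = 103.68 kN/bolt. φR_n = 0.75 × (3×84.24 + 3×103.68) = 422.8 kN.
Tension yield (gross): A_g = 272×6 = 1632 mm². φR_n = 0.90 × 300 × 1632 = 440.6 kN.
Block shear: shear path 2×[37+1×54] = 2×91 mm, A_gv = 1092, A_nv = 2×(91 − 1.5×24)×6 = 660 mm²; tension across gage: (114 − 2×24)×6 = 396 mm². R_n = min(0.6×450×660, 0.6×300×1092) + 1.0×450×396 = min(178.2, 196.56) + 178.2 = 356.4 kN. φR_n = 0.75 × 356.4 = 267.3 kN.
Tension rupture (net): A_n = (272 − 3×24)×6 = 1200 mm² (U = 1.0, A_e = A_n). φR_n = 0.75 × 450 × 1200 = 405.0 kN.
Governing: min(663.0, 422.8, 440.6, 267.3, 405.0) = 267.3 kN → block shear.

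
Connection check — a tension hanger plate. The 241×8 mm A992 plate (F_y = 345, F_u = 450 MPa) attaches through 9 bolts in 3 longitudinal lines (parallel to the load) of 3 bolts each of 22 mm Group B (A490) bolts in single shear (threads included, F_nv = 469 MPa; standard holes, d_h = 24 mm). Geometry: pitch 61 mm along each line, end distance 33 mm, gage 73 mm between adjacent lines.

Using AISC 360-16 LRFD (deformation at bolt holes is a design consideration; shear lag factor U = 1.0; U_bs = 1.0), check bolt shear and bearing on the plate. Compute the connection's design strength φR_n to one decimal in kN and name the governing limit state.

923.4 kN (bearing governs)

Bolt shear: A_b = π(22)²/4 = 380.13 mm². φR_n = 0.75 × 469 × 380.13 × 9 × 1 = 1203.4 kN.
Bearing (8 mm plate, F_u = 450 MPa): end bolts L_c = 33 − 24/2 = 21, R_n = min(1.2×21×8×450, 2.4×22×8×450) = 90.72 kN/bolt; interior L_c = 61 − 24 = 37, R_n = 159.84 kN/bolt. φR_n = 0.75 × (3×90.72 + 6×159.84) = 923.4 kN.
Governing: min(1203.4, 923.4) = 923.4 kN → bearing.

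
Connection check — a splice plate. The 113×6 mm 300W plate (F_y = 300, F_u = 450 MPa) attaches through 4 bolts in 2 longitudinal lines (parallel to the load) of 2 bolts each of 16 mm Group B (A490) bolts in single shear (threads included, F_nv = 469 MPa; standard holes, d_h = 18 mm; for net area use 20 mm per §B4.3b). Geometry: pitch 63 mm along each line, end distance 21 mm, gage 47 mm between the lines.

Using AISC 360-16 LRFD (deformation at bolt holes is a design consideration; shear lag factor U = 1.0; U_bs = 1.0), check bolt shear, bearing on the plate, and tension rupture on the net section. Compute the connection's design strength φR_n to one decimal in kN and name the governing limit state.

Bolt shear: A_b = π(16)²/4 = 201.06 mm². φR_n = 0.75 × 469 × 201.06 × 4 × 1 = 282.9 kN.
Bearing (6 mm plate, F_u = 450 MPa): end bolts L_c = 21 − 18/2 = 12, R_n = min(1.2×12×6×450, 2.4×16×6×450) = 38.88 kN/bolt; interior L_c = 63 − 18 = 45, R_n = 103.68 kN/bolt. φR_n = 0.75 × (2×38.88 + 2×103.68) = 213.8 kN.
Tension rupture (net): A_n = (113 − 2×20)×6 = 438 mm² (U = 1.0, A_e = A_n). φR_n = 0.75 × 450 × 438 = 147.8 kN.
Governing: min(282.9, 213.8, 147.8) = 147.8 kN → net-section rupture.

147.8 kN (net-section rupture governs)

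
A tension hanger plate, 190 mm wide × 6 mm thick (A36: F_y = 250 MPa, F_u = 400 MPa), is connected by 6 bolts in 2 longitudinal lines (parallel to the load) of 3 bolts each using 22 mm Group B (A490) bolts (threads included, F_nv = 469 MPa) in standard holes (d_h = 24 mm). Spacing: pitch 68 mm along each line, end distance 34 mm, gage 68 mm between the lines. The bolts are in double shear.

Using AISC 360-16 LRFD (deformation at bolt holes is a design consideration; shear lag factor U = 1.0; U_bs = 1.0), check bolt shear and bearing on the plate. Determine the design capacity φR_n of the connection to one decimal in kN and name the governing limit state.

475.2 kN (bearing governs)

Bolt shear: A_b = π(22)²/4 = 380.13 mm². φR_n = 0.75 × 469 × 380.13 × 6 × 2 = 1604.5 kN.
Bearing (6 mm plate, F_u = 400 MPa): end bolts L_c = 34 − 24/2 = 22, R_n = min(1.2×22×6×400, 2.4×22×6×400) = 63.36 kN/bolt; interior L_c = 68 − 24 = 44, R_n = 126.72 kN/bolt. φR_n = 0.75 × (2×63.36 + 4×126.72) = 475.2 kN.
Governing: min(1604.5, 475.2) = 475.2 kN → bearing.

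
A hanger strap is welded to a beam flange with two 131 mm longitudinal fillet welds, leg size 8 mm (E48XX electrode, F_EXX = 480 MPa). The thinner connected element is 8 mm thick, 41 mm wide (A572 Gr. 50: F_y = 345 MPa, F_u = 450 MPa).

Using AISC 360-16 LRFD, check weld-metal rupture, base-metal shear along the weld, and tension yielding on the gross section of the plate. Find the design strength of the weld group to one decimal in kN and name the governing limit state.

101.8 kN (gross-section yield governs)

Weld metal: throat = 0.707×8 = 5.656 mm, L = 2×131 = 262 mm. φR_n = 0.75 × 0.6 × 480 × 5.656 × 262 = 320.1 kN.
Base metal shear (8 mm plate): yield φR_n = 1.0×0.6×345×8×262 = 433.9 kN; rupture φR_n = 0.75×0.6×450×8×262 = 424.4 kN; take 424.4 kN (rupture).
Tension yield (gross): A_g = 41×8 = 328 mm². φR_n = 0.90 × 345 × 328 = 101.8 kN.
Governing: min(320.1, 424.4, 101.8) = 101.8 kN → gross-section yield.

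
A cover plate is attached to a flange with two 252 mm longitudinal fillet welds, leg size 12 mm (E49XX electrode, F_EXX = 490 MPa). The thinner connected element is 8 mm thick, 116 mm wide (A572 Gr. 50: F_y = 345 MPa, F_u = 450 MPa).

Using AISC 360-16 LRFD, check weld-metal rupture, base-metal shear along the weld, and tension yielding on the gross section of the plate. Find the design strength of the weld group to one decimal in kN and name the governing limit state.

288.1 kN (gross-section yield governs)

Weld metal: throat = 0.707×12 = 8.484 mm, L = 2×252 = 504 mm. φR_n = 0.75 × 0.6 × 490 × 8.484 × 504 = 942.8 kN.
Base metal shear (8 mm plate): yield φR_n = 1.0×0.6×345×8×504 = 834.6 kN; rupture φR_n = 0.75×0.6×450×8×504 = 816.5 kN; take 816.5 kN (rupture).
Tension yield (gross): A_g = 116×8 = 928 mm². φR_n = 0.90 × 345 × 928 = 288.1 kN.
Governing: min(942.8, 816.5, 288.1) = 288.1 kN → gross-section yield.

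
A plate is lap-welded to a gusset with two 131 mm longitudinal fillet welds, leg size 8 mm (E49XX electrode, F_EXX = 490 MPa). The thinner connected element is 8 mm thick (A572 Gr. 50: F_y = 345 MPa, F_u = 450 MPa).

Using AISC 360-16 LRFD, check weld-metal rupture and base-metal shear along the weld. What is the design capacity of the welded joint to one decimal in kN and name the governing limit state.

Weld metal: throat = 0.707×8 = 5.656 mm, L = 2×131 = 262 mm. φR_n = 0.75 × 0.6 × 490 × 5.656 × 262 = 326.8 kN.
Base metal shear (8 mm plate): yield φR_n = 1.0×0.6×345×8×262 = 433.9 kN; rupture φR_n = 0.75×0.6×450×8×262 = 424.4 kN; take 424.4 kN (rupture).
Governing: min(326.8, 424.4) = 326.8 kN → weld metal.

326.8 kN (weld metal governs)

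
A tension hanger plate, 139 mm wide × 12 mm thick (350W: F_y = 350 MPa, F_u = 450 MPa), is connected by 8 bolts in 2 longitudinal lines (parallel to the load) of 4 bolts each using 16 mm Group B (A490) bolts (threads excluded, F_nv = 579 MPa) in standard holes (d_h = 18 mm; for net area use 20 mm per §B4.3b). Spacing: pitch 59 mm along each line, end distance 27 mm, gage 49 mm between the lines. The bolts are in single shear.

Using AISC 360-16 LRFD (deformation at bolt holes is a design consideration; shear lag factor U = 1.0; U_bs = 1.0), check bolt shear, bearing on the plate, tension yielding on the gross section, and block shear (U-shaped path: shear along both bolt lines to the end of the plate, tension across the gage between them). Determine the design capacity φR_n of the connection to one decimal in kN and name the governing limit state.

525.4 kN (gross-section yield governs)

Bolt shear: A_b = π(16)²/4 = 201.06 mm². φR_n = 0.75 × 579 × 201.06 × 8 × 1 = 698.5 kN.
Bearing (12 mm plate, F_u = 450 MPa): end bolts L_c = 27 − 18/2 = 18, R_n = min(1.2×18×12×450, 2.4×16×12×450) = 116.64 kN/bolt; interior L_c = 59 − 18 = 41, R_n = 207.36 kN/bolt. φR_n = 0.75 × (2×116.64 + 6×207.36) = 1108.1 kN.
Tension yield (gross): A_g = 139×12 = 1668 mm². φR_n = 0.90 × 350 × 1668 = 525.4 kN.
Block shear: shear path 2×[27+3×59] = 2×204 mm, A_gv = 4896, A_nv = 2×(204 − 3.5×20)×12 = 3216 mm²; tension across gage: (49 − 1×20)×12 = 348 mm². R_n = min(0.6×450×3216, 0.6×350×4896) + 1.0×450×348 = min(868.32, 1028.2) + 156.6 = 1024.9 kN. φR_n = 0.75 × 1024.9 = 768.7 kN.
Governing: min(698.5, 1108.1, 525.4, 768.7) = 525.4 kN → gross-section yield.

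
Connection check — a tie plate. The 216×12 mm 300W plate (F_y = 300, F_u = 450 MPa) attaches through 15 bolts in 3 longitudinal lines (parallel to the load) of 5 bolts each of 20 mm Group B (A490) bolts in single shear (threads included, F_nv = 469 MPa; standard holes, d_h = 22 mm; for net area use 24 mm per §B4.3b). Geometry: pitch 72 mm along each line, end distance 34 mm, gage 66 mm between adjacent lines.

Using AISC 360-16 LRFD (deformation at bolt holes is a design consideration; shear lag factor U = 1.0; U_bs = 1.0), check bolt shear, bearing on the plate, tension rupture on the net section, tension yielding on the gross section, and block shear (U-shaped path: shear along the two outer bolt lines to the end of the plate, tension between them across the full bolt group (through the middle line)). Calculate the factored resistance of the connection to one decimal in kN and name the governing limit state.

Bolt shear: A_b = π(20)²/4 = 314.16 mm². φR_n = 0.75 × 469 × 314.16 × 15 × 1 = 1657.6 kN.
Bearing (12 mm plate, F_u = 450 MPa): end bolts L_c = 34 − 22/2 = 23, R_n = min(1.2×23×12×450, 2.4×20×12×450) = 149.04 kN/bolt; interior L_c = 72 − 22 = 50, R_n = 259.2 kN/bolt. φR_n = 0.75 × (3×149.04 + 12×259.2) = 2668.1 kN.
Tension rupture (net): A_n = (216 − 3×24)×12 = 1728 mm² (U = 1.0, A_e = A_n). φR_n = 0.75 × 450 × 1728 = 583.2 kN.
Tension yield (gross): A_g = 216×12 = 2592 mm². φR_n = 0.90 × 300 × 2592 = 699.8 kN.
Block shear: shear path 2×[34+4×72] = 2×322 mm, A_gv = 7728, A_nv = 2×(322 − 4.5×24)×12 = 5136 mm²; tension across gage: (132 − 2×24)×12 = 1008 mm². R_n = min(0.6×450×5136, 0.6×300×7728) + 1.0×450×1008 = min(1386.7, 1391) + 453.6 = 1840.3 kN. φR_n = 0.75 × 1840.3 = 1380.2 kN.
Governing: min(1657.6, 2668.1, 583.2, 699.8, 1380.2) = 583.2 kN → net-section rupture.

583.2 kN (net-section rupture governs)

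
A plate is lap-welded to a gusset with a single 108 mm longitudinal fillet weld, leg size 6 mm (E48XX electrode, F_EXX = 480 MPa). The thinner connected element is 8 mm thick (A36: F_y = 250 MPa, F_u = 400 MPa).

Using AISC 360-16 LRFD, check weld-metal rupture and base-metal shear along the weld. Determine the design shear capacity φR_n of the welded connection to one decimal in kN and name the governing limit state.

99.0 kN (weld metal governs)

Weld metal: throat = 0.707×6 = 4.242 mm, L = 108 mm. φR_n = 0.75 × 0.6 × 480 × 4.242 × 108 = 99.0 kN.
Base metal shear (8 mm plate): yield φR_n = 1.0×0.6×250×8×108 = 129.6 kN; rupture φR_n = 0.75×0.6×400×8×108 = 155.5 kN; take 129.6 kN (yield).
Governing: min(99.0, 129.6) = 99.0 kN → weld metal.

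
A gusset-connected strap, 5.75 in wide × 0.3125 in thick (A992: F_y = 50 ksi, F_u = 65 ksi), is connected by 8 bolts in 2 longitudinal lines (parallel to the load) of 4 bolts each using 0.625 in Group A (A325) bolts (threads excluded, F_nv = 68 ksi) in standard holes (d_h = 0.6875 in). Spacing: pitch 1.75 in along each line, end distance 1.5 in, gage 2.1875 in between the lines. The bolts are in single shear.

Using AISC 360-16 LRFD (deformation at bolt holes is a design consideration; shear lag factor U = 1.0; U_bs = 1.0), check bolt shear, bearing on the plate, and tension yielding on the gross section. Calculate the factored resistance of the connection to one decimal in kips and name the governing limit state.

80.9 kips (gross-section yield governs)

Bolt shear: A_b = π(0.625)²/4 = 0.3068 in². φR_n = 0.75 × 68 × 0.3068 × 8 × 1 = 125.2 kips.
Bearing (0.3125 in plate, F_u = 65 ksi): end bolts L_c = 1.5 − 0.6875/2 = 1.15625, R_n = min(1.2×1.15625×0.3125×65, 2.4×0.625×0.3125×65) = 28.184 kips/bolt; interior L_c = 1.75 − 0.6875 = 1.0625, R_n = 25.898 kips/bolt. φR_n = 0.75 × (2×28.184 + 6×25.898) = 158.8 kips.
Tension yield (gross): A_g = 5.75×0.3125 = 1.7969 in². φR_n = 0.90 × 50 × 1.7969 = 80.9 kips.
Governing: min(125.2, 158.8, 80.9) = 80.9 kips → gross-section yield.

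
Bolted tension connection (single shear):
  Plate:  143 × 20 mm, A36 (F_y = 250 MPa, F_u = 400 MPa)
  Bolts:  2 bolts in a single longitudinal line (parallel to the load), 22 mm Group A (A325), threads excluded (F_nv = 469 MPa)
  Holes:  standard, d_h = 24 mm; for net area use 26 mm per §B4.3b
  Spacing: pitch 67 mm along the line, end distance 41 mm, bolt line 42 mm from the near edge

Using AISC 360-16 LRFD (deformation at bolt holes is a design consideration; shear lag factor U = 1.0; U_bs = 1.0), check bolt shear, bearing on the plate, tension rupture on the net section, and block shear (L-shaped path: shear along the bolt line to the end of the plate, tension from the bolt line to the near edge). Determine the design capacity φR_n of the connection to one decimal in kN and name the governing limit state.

Bolt shear: A_b = π(22)²/4 = 380.13 mm². φR_n = 0.75 × 469 × 380.13 × 2 × 1 = 267.4 kN.
Bearing (20 mm plate, F_u = 400 MPa): end bolts L_c = 41 − 24/2 = 29, R_n = min(1.2×29×20×400, 2.4×22×20×400) = 278.4 kN/bolt; interior L_c = 67 − 24 = 43, R_n = 412.8 kN/bolt. φR_n = 0.75 × (1×278.4 + 1×412.8) = 518.4 kN.
Tension rupture (net): A_n = (143 − 1×26)×20 = 2340 mm² (U = 1.0, A_e = A_n). φR_n = 0.75 × 400 × 2340 = 702.0 kN.
Block shear: shear path 1×[41+1×67] = 1×108 mm, A_gv = 2160, A_nv = 1×(108 − 1.5×26)×20 = 1380 mm²; tension to near edge: (42 − 0.5×26)×20 = 580 mm². R_n = min(0.6×400×1380, 0.6×250×2160) + 1.0×400×580 = min(331.2, 324) + 232 = 556 kN. φR_n = 0.75 × 556 = 417.0 kN.
Governing: min(267.4, 518.4, 702.0, 417.0) = 267.4 kN → bolt shear.

267.4 kN (bolt shear governs)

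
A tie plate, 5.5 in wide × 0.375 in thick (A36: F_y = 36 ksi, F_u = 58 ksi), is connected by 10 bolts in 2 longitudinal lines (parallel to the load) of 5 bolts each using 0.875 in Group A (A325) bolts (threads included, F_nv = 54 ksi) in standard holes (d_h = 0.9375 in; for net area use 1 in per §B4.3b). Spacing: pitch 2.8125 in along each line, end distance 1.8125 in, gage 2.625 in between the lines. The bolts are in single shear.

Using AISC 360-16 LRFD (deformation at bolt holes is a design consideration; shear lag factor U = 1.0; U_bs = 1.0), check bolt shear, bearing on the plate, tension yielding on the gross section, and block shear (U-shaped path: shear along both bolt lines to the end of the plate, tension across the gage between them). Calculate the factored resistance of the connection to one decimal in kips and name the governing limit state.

Bolt shear: A_b = π(0.875)²/4 = 0.60132 in². φR_n = 0.75 × 54 × 0.60132 × 10 × 1 = 243.5 kips.
Bearing (0.375 in plate, F_u = 58 ksi): end bolts L_c = 1.8125 − 0.9375/2 = 1.34375, R_n = min(1.2×1.34375×0.375×58, 2.4×0.875×0.375×58) = 35.072 kips/bolt; interior L_c = 2.8125 − 0.9375 = 1.875, R_n = 45.675 kips/bolt. φR_n = 0.75 × (2×35.072 + 8×45.675) = 326.7 kips.
Tension yield (gross): A_g = 5.5×0.375 = 2.0625 in². φR_n = 0.90 × 36 × 2.0625 = 66.8 kips.
Block shear: shear path 2×[1.8125+4×2.8125] = 2×13.0625 in, A_gv = 9.7969, A_nv = 2×(13.0625 − 4.5×1)×0.375 = 6.4219 in²; tension across gage: (2.625 − 1×1)×0.375 = 0.60938 in². R_n = min(0.6×58×6.4219, 0.6×36×9.7969) + 1.0×58×0.60938 = min(223.48, 211.61) + 35.344 = 246.95 kips. φR_n = 0.75 × 246.95 = 185.2 kips.
Governing: min(243.5, 326.7, 66.8, 185.2) = 66.8 kips → gross-section yield.

66.8 kips (gross-section yield governs)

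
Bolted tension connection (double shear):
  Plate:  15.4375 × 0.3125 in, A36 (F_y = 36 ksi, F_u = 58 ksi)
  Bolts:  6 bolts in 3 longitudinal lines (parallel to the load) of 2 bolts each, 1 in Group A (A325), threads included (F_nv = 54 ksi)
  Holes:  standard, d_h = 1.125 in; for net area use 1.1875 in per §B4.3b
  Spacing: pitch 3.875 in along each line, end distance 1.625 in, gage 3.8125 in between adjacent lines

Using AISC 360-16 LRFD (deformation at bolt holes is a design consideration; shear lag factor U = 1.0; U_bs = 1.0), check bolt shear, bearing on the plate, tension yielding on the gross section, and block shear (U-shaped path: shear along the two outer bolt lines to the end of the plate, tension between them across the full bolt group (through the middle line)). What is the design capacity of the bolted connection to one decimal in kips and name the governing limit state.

Bolt shear: A_b = π(1)²/4 = 0.7854 in². φR_n = 0.75 × 54 × 0.7854 × 6 × 2 = 381.7 kips.
Bearing (0.3125 in plate, F_u = 58 ksi): end bolts L_c = 1.625 − 1.125/2 = 1.0625, R_n = min(1.2×1.0625×0.3125×58, 2.4×1×0.3125×58) = 23.109 kips/bolt; interior L_c = 3.875 − 1.125 = 2.75, R_n = 43.5 kips/bolt. φR_n = 0.75 × (3×23.109 + 3×43.5) = 149.9 kips.
Tension yield (gross): A_g = 15.4375×0.3125 = 4.8242 in². φR_n = 0.90 × 36 × 4.8242 = 156.3 kips.
Block shear: shear path 2×[1.625+1×3.875] = 2×5.5 in, A_gv = 3.4375, A_nv = 2×(5.5 − 1.5×1.1875)×0.3125 = 2.3242 in²; tension across gage: (7.625 − 2×1.1875)×0.3125 = 1.6406 in². R_n = min(0.6×58×2.3242, 0.6×36×3.4375) + 1.0×58×1.6406 = min(80.882, 74.25) + 95.155 = 169.41 kips. φR_n = 0.75 × 169.41 = 127.1 kips.
Governing: min(381.7, 149.9, 156.3, 127.1) = 127.1 kips → block shear.

127.1 kips (block shear governs)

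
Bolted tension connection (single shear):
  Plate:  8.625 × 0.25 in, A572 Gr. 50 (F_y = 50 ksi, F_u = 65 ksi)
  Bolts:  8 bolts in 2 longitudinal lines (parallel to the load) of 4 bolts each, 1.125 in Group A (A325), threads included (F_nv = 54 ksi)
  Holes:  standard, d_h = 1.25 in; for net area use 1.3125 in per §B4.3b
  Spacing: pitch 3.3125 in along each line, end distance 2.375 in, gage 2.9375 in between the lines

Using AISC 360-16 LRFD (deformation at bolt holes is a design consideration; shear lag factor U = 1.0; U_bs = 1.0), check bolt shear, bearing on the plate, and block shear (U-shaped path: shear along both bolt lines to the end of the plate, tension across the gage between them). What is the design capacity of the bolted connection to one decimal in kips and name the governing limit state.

132.7 kips (block shear governs)

Bolt shear: A_b = π(1.125)²/4 = 0.99402 in². φR_n = 0.75 × 54 × 0.99402 × 8 × 1 = 322.1 kips.
Bearing (0.25 in plate, F_u = 65 ksi): end bolts L_c = 2.375 − 1.25/2 = 1.75, R_n = min(1.2×1.75×0.25×65, 2.4×1.125×0.25×65) = 34.125 kips/bolt; interior L_c = 3.3125 − 1.25 = 2.0625, R_n = 40.219 kips/bolt. φR_n = 0.75 × (2×34.125 + 6×40.219) = 232.2 kips.
Block shear: shear path 2×[2.375+3×3.3125] = 2×12.3125 in, A_gv = 6.1563, A_nv = 2×(12.3125 − 3.5×1.3125)×0.25 = 3.8594 in²; tension across gage: (2.9375 − 1×1.3125)×0.25 = 0.40625 in². R_n = min(0.6×65×3.8594, 0.6×50×6.1563) + 1.0×65×0.40625 = min(150.52, 184.69) + 26.406 = 176.93 kips. φR_n = 0.75 × 176.93 = 132.7 kips.
Governing: min(322.1, 232.2, 132.7) = 132.7 kips → block shear.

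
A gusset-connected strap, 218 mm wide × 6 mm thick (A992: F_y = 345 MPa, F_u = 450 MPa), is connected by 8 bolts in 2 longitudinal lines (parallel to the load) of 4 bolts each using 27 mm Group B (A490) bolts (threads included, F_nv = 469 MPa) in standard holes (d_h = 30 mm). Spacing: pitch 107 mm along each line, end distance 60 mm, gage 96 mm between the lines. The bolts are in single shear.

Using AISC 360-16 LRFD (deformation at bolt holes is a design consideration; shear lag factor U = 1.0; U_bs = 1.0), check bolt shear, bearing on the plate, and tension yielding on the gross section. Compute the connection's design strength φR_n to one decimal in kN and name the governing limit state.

Bolt shear: A_b = π(27)²/4 = 572.56 mm². φR_n = 0.75 × 469 × 572.56 × 8 × 1 = 1611.2 kN.
Bearing (6 mm plate, F_u = 450 MPa): end bolts L_c = 60 − 30/2 = 45, R_n = min(1.2×45×6×450, 2.4×27×6×450) = 145.8 kN/bolt; interior L_c = 107 − 30 = 77, R_n = 174.96 kN/bolt. φR_n = 0.75 × (2×145.8 + 6×174.96) = 1006.0 kN.
Tension yield (gross): A_g = 218×6 = 1308 mm². φR_n = 0.90 × 345 × 1308 = 406.1 kN.
Governing: min(1611.2, 1006.0, 406.1) = 406.1 kN → gross-section yield.

406.1 kN (gross-section yield governs)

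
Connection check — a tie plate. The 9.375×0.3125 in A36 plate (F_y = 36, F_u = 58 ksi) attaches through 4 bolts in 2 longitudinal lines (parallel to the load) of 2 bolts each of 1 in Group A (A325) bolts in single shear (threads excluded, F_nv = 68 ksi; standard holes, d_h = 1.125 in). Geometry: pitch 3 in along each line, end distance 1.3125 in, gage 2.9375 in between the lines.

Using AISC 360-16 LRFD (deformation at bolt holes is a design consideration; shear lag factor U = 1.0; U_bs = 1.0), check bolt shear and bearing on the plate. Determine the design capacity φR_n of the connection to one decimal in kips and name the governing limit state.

Bolt shear: A_b = π(1)²/4 = 0.7854 in². φR_n = 0.75 × 68 × 0.7854 × 4 × 1 = 160.2 kips.
Bearing (0.3125 in plate, F_u = 58 ksi): end bolts L_c = 1.3125 − 1.125/2 = 0.75, R_n = min(1.2×0.75×0.3125×58, 2.4×1×0.3125×58) = 16.313 kips/bolt; interior L_c = 3 − 1.125 = 1.875, R_n = 40.781 kips/bolt. φR_n = 0.75 × (2×16.313 + 2×40.781) = 85.6 kips.
Governing: min(160.2, 85.6) = 85.6 kips → bearing.

85.6 kips (bearing governs)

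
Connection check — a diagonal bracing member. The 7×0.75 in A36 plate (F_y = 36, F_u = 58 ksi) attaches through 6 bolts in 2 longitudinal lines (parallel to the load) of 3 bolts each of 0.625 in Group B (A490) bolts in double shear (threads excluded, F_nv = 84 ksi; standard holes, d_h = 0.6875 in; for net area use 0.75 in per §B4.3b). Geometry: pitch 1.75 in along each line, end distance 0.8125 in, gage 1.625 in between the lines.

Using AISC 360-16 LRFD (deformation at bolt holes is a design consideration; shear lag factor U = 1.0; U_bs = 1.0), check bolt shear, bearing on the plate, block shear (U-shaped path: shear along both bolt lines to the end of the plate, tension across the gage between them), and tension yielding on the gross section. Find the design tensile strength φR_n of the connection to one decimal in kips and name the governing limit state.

Bolt shear: A_b = π(0.625)²/4 = 0.3068 in². φR_n = 0.75 × 84 × 0.3068 × 6 × 2 = 231.9 kips.
Bearing (0.75 in plate, F_u = 58 ksi): end bolts L_c = 0.8125 − 0.6875/2 = 0.46875, R_n = min(1.2×0.46875×0.75×58, 2.4×0.625×0.75×58) = 24.469 kips/bolt; interior L_c = 1.75 − 0.6875 = 1.0625, R_n = 55.463 kips/bolt. φR_n = 0.75 × (2×24.469 + 4×55.463) = 203.1 kips.
Block shear: shear path 2×[0.8125+2×1.75] = 2×4.3125 in, A_gv = 6.4688, A_nv = 2×(4.3125 − 2.5×0.75)×0.75 = 3.6563 in²; tension across gage: (1.625 − 1×0.75)×0.75 = 0.65625 in². R_n = min(0.6×58×3.6563, 0.6×36×6.4688) + 1.0×58×0.65625 = min(127.24, 139.73) + 38.063 = 165.3 kips. φR_n = 0.75 × 165.3 = 124.0 kips.
Tension yield (gross): A_g = 7×0.75 = 5.25 in². φR_n = 0.90 × 36 × 5.25 = 170.1 kips.
Governing: min(231.9, 203.1, 124.0, 170.1) = 124.0 kips → block shear.

124.0 kips (block shear governs)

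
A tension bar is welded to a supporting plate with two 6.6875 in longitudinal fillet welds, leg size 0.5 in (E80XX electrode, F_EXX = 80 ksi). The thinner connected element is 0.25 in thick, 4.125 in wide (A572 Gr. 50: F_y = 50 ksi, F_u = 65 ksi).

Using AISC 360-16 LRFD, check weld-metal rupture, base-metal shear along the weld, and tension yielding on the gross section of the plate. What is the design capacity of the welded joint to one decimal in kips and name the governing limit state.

Weld metal: throat = 0.707×0.5 = 0.3535 in, L = 2×6.6875 = 13.375 in. φR_n = 0.75 × 0.6 × 80 × 0.3535 × 13.375 = 170.2 kips.
Base metal shear (0.25 in plate): yield φR_n = 1.0×0.6×50×0.25×13.375 = 100.3 kips; rupture φR_n = 0.75×0.6×65×0.25×13.375 = 97.8 kips; take 97.8 kips (rupture).
Tension yield (gross): A_g = 4.125×0.25 = 1.0313 in². φR_n = 0.90 × 50 × 1.0313 = 46.4 kips.
Governing: min(170.2, 97.8, 46.4) = 46.4 kips → gross-section yield.

46.4 kips (gross-section yield governs)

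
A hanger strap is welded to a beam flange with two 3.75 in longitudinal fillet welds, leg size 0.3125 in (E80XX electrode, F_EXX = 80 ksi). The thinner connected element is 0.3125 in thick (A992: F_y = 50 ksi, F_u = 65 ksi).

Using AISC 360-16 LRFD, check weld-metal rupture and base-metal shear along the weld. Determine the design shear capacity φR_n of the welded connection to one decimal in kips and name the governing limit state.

Weld metal: throat = 0.707×0.3125 = 0.22094 in, L = 2×3.75 = 7.5 in. φR_n = 0.75 × 0.6 × 80 × 0.22094 × 7.5 = 59.7 kips.
Base metal shear (0.3125 in plate): yield φR_n = 1.0×0.6×50×0.3125×7.5 = 70.3 kips; rupture φR_n = 0.75×0.6×65×0.3125×7.5 = 68.6 kips; take 68.6 kips (rupture).
Governing: min(59.7, 68.6) = 59.7 kips → weld metal.

59.7 kips (weld metal governs)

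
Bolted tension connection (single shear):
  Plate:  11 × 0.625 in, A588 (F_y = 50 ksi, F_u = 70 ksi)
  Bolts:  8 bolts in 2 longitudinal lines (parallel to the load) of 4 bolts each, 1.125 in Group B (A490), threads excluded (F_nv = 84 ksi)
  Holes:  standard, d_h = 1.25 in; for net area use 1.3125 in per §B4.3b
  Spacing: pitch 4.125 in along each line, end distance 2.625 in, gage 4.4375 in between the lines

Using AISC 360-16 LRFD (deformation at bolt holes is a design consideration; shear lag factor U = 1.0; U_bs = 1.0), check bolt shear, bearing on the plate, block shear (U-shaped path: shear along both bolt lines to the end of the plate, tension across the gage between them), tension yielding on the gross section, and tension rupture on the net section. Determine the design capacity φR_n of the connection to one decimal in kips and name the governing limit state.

Bolt shear: A_b = π(1.125)²/4 = 0.99402 in². φR_n = 0.75 × 84 × 0.99402 × 8 × 1 = 501.0 kips.
Bearing (0.625 in plate, F_u = 70 ksi): end bolts L_c = 2.625 − 1.25/2 = 2, R_n = min(1.2×2×0.625×70, 2.4×1.125×0.625×70) = 105 kips/bolt; interior L_c = 4.125 − 1.25 = 2.875, R_n = 118.13 kips/bolt. φR_n = 0.75 × (2×105 + 6×118.13) = 689.1 kips.
Block shear: shear path 2×[2.625+3×4.125] = 2×15 in, A_gv = 18.75, A_nv = 2×(15 − 3.5×1.3125)×0.625 = 13.008 in²; tension across gage: (4.4375 − 1×1.3125)×0.625 = 1.9531 in². R_n = min(0.6×70×13.008, 0.6×50×18.75) + 1.0×70×1.9531 = min(546.34, 562.5) + 136.72 = 683.06 kips. φR_n = 0.75 × 683.06 = 512.3 kips.
Tension yield (gross): A_g = 11×0.625 = 6.875 in². φR_n = 0.90 × 50 × 6.875 = 309.4 kips.
Tension rupture (net): A_n = (11 − 2×1.3125)×0.625 = 5.2344 in² (U = 1.0, A_e = A_n). φR_n = 0.75 × 70 × 5.2344 = 274.8 kips.
Governing: min(501.0, 689.1, 512.3, 309.4, 274.8) = 274.8 kips → net-section rupture.

274.8 kips (net-section rupture governs)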